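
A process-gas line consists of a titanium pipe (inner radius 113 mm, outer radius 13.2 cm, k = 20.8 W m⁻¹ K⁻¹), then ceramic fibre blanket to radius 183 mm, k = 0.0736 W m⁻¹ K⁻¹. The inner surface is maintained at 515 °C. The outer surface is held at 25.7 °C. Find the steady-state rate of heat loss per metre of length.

Series thermal resistances, inner to outer:
  R'_titanium = ln(0.132/0.113)/(2πk) = 0.1554/(2π·20.8) = 0.001189 m·K/W
  R'_ceramic fibre blanket = ln(0.183/0.132)/(2πk) = 0.3267/(2π·0.0736) = 0.7064 m·K/W
ΣR = 0.001189 + 0.7064 = 0.7076 m·K/W
Q' = ΔT/ΣR = (515 °C − 25.7 °C)/0.7076 = 691 W/m

Q' = 691 W/m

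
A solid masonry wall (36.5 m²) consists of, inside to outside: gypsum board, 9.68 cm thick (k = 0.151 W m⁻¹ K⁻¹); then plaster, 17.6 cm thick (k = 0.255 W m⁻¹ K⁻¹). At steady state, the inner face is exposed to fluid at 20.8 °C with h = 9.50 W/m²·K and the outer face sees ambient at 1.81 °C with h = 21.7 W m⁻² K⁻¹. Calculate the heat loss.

Treat each layer as a resistance in series:
  R_conv,in = 1/(hA) = 1/(9.50·36.5) = 0.002884 K/W
  R_gypsum board = L/(kA) = 0.0968/(0.151·36.5) = 0.01756 K/W
  R_plaster = L/(kA) = 0.176/(0.255·36.5) = 0.01891 K/W
  R_conv,out = 1/(hA) = 1/(21.7·36.5) = 0.001263 K/W
ΣR = 0.002884 + 0.01756 + 0.01891 + 0.001263 = 0.04062 K/W
Q = ΔT/ΣR = (20.8 °C − 1.81 °C)/0.04062 = 468 W

Q = 468 W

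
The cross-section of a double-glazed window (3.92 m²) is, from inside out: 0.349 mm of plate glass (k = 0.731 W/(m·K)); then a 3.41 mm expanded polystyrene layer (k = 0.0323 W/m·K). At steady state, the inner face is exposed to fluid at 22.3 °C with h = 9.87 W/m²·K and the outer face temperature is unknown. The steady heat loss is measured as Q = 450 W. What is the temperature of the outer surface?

T_out = -1.50 °C

Series resistances:
  R_conv,in = 1/(hA) = 1/(9.87·3.92) = 0.02585 K/W
  R_plate glass = L/(kA) = 3.49×10^-4/(0.731·3.92) = 1.218×10^-4 K/W
  R_expanded polystyrene = L/(kA) = 0.00341/(0.0323·3.92) = 0.02693 K/W
ΣR = 0.05290 K/W
ΔT = Q·ΣR = 450 × 0.05290 = 23.80 K
Heat flows outward, so T_out = T_in − ΔT = 22.3 − 23.80 = -1.50 °C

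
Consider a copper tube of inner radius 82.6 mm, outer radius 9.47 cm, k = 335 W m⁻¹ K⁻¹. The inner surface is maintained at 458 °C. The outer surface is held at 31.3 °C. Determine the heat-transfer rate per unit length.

Q' = 6.57×10^6 W/m

Q' = 2πk·ΔT/ln(r₂/r₁) = 2π × 335 × 426.7 / ln(0.0947/0.0826) = 6.57×10^6 W/m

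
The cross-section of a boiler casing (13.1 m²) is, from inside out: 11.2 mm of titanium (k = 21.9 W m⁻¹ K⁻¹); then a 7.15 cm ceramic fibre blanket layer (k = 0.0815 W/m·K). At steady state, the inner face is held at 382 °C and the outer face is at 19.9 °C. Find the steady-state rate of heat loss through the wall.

Resistance network (inner→outer):
  R_titanium = L/(kA) = 0.0112/(21.9·13.1) = 3.904×10^-5 K/W
  R_ceramic fibre blanket = L/(kA) = 0.0715/(0.0815·13.1) = 0.06697 K/W
ΣR = 3.904×10^-5 + 0.06697 = 0.06701 K/W
Q = ΔT/ΣR = (382 °C − 19.9 °C)/0.06701 = 5400 W

Q = 5400 W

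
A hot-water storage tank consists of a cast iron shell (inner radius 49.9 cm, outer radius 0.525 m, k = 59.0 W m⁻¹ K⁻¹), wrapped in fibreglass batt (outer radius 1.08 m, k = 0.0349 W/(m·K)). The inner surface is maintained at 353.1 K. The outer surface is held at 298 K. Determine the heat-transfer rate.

Series thermal resistances, inner to outer:
  R_cast iron = (1/0.499 − 1/0.525)/(4πk) = 0.09925/(4π·59.0) = 1.339×10^-4 K/W
  R_fibreglass batt = (1/0.525 − 1/1.08)/(4πk) = 0.9788/(4π·0.0349) = 2.232 K/W
ΣR = 1.339×10^-4 + 2.232 = 2.232 K/W
Q = ΔT/ΣR = (353.1 K − 298 K)/2.232 = 24.7 W

Q = 24.7 W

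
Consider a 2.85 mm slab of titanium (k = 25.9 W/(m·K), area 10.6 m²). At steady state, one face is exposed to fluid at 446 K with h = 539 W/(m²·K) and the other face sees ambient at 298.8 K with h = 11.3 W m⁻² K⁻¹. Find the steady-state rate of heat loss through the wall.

Treat each layer as a resistance in series:
  R_conv,in = 1/(hA) = 1/(539·10.6) = 1.750×10^-4 K/W
  R_titanium = L/(kA) = 0.00285/(25.9·10.6) = 1.038×10^-5 K/W
  R_conv,out = 1/(hA) = 1/(11.3·10.6) = 0.008349 K/W
ΣR = 1.750×10^-4 + 1.038×10^-5 + 0.008349 = 0.008534 K/W
Q = ΔT/ΣR = (446 K − 298.8 K)/0.008534 = 17200 W

Q = 17200 W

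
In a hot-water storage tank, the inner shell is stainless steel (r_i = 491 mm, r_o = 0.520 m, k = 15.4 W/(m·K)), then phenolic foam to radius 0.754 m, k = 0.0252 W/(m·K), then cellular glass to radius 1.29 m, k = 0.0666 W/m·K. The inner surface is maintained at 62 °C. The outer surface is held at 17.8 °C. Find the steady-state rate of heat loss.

Q = 17.4 W

Series thermal resistances, inner to outer:
  R_stainless steel = (1/0.491 − 1/0.520)/(4πk) = 0.1136/(4π·15.4) = 5.869×10^-4 K/W
  R_phenolic foam = (1/0.520 − 1/0.754)/(4πk) = 0.5968/(4π·0.0252) = 1.885 K/W
  R_cellular glass = (1/0.754 − 1/1.29)/(4πk) = 0.5511/(4π·0.0666) = 0.6584 K/W
ΣR = 5.869×10^-4 + 1.885 + 0.6584 = 2.544 K/W
Q = ΔT/ΣR = (62 °C − 17.8 °C)/2.544 = 17.4 W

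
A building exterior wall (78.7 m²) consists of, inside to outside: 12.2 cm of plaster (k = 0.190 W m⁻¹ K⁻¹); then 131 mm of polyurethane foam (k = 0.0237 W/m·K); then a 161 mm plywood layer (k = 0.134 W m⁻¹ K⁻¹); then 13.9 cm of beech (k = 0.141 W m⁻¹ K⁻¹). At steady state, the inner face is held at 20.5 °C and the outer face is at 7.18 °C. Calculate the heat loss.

Q = 125 W

Resistance network (inner→outer):
  R_plaster = L/(kA) = 0.122/(0.190·78.7) = 0.008159 K/W
  R_polyurethane foam = L/(kA) = 0.131/(0.0237·78.7) = 0.07023 K/W
  R_plywood = L/(kA) = 0.161/(0.134·78.7) = 0.01527 K/W
  R_beech = L/(kA) = 0.139/(0.141·78.7) = 0.01253 K/W
ΣR = 0.008159 + 0.07023 + 0.01527 + 0.01253 = 0.1062 K/W
Q = ΔT/ΣR = (20.5 °C − 7.18 °C)/0.1062 = 125 W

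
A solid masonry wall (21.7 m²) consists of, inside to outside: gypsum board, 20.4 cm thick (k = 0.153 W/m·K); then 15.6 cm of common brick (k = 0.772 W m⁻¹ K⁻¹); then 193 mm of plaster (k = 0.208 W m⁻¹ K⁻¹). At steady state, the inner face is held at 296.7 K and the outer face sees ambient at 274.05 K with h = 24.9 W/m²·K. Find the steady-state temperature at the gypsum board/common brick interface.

T = 284.6 K

Treat each layer as a resistance in series:
  R_gypsum board = L/(kA) = 0.204/(0.153·21.7) = 0.06144 K/W
  R_common brick = L/(kA) = 0.156/(0.772·21.7) = 0.009312 K/W
  R_plaster = L/(kA) = 0.193/(0.208·21.7) = 0.04276 K/W
  R_conv,out = 1/(hA) = 1/(24.9·21.7) = 0.001851 K/W
ΣR = 0.06144 + 0.009312 + 0.04276 + 0.001851 = 0.1154 K/W
Q = ΔT/ΣR = (296.7 K − 274.05 K)/0.1154 = 196.3 W
From the inner boundary to the gypsum board/common brick interface, ΣR_partial = 0.06144 K/W.
T_interface = T_in − Q·ΣR_partial = 296.7 K − (196.3)(0.06144) = 284.6 K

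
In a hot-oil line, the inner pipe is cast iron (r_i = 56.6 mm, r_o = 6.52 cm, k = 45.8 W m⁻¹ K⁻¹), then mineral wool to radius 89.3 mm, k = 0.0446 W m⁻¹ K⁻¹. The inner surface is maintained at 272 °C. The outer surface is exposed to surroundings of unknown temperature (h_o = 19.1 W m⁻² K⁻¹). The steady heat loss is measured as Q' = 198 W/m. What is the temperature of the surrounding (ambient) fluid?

T_out = 31.2 °C

Series resistances:
  R'_cast iron = ln(0.0652/0.0566)/(2πk) = 0.1415/(2π·45.8) = 4.915×10^-4 m·K/W
  R'_mineral wool = ln(0.0893/0.0652)/(2πk) = 0.3145/(2π·0.0446) = 1.122 m·K/W
  R'_conv,out = 1/(2πr h) = 1/(2π·0.0893·19.1) = 0.09331 m·K/W
ΣR = 1.216 m·K/W
ΔT = Q'·ΣR = 198 × 1.216 = 240.8 K
Heat flows outward, so T_out = T_in − ΔT = 272 − 240.8 = 31.2 °C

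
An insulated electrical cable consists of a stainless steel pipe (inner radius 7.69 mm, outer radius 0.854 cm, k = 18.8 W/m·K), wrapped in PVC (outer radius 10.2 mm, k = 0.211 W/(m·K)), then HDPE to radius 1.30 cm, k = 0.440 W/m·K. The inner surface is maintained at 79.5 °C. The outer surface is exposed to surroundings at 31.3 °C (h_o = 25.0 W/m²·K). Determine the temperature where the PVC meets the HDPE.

T = 70.4 °C

Treat each layer as a resistance in series:
  R'_stainless steel = ln(0.00854/0.00769)/(2πk) = 0.1048/(2π·18.8) = 8.875×10^-4 m·K/W
  R'_PVC = ln(0.0102/0.00854)/(2πk) = 0.1776/(2π·0.211) = 0.1340 m·K/W
  R'_HDPE = ln(0.0130/0.0102)/(2πk) = 0.2426/(2π·0.440) = 0.08774 m·K/W
  R'_conv,out = 1/(2πr h) = 1/(2π·0.0130·25.0) = 0.4897 m·K/W
ΣR = 8.875×10^-4 + 0.1340 + 0.08774 + 0.4897 = 0.7123 m·K/W
Q' = ΔT/ΣR = (79.5 °C − 31.3 °C)/0.7123 = 67.67 W/m
From the inner boundary to the PVC/HDPE interface, ΣR_partial = 0.1349 m·K/W.
T_interface = T_in − Q'·ΣR_partial = 79.5 °C − (67.67)(0.1349) = 70.4 °C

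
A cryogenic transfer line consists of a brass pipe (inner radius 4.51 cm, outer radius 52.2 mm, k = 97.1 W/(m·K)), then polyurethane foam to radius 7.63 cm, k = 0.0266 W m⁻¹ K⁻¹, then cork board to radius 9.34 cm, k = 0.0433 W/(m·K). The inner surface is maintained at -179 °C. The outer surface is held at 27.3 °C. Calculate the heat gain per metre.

Q' = 68.4 W/m

Resistance network (inner→outer):
  R'_brass = ln(0.0522/0.0451)/(2πk) = 0.1462/(2π·97.1) = 2.396×10^-4 m·K/W
  R'_polyurethane foam = ln(0.0763/0.0522)/(2πk) = 0.3796/(2π·0.0266) = 2.271 m·K/W
  R'_cork board = ln(0.0934/0.0763)/(2πk) = 0.2022/(2π·0.0433) = 0.7433 m·K/W
ΣR = 2.396×10^-4 + 2.271 + 0.7433 = 3.015 m·K/W
Q' = ΔT/ΣR = (-179 °C − 27.3 °C)/3.015 = -68.4 W/m
(Negative Q' ⇒ heat flows inward; heat gain = 68.4 W/m.)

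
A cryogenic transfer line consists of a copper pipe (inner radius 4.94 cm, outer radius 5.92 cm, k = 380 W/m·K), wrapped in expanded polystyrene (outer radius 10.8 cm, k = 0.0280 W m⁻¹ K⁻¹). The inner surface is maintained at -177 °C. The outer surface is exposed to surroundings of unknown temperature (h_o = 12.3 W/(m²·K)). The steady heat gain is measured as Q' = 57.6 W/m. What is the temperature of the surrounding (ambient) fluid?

T_out = 26.7 °C

Series resistances:
  R'_copper = ln(0.0592/0.0494)/(2πk) = 0.1810/(2π·380) = 7.580×10^-5 m·K/W
  R'_expanded polystyrene = ln(0.108/0.0592)/(2πk) = 0.6012/(2π·0.0280) = 3.417 m·K/W
  R'_conv,out = 1/(2πr h) = 1/(2π·0.108·12.3) = 0.1198 m·K/W
ΣR = 3.537 m·K/W
ΔT = Q'·ΣR = 57.6 × 3.537 = 203.7 K
Heat flows inward, so T_out = T_in + ΔT = -177 + 203.7 = 26.7 °C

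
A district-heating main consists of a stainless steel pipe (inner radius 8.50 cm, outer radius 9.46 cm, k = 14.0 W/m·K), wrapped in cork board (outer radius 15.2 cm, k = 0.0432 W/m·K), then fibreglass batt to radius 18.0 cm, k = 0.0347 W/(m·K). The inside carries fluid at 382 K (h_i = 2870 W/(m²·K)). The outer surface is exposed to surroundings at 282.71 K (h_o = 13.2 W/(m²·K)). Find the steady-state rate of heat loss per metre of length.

Treat each layer as a resistance in series:
  R'_conv,in = 1/(2πr h) = 1/(2π·0.0850·2870) = 6.524×10^-4 m·K/W
  R'_stainless steel = ln(0.0946/0.0850)/(2πk) = 0.1070/(2π·14.0) = 0.001216 m·K/W
  R'_cork board = ln(0.152/0.0946)/(2πk) = 0.4742/(2π·0.0432) = 1.747 m·K/W
  R'_fibreglass batt = ln(0.180/0.152)/(2πk) = 0.1691/(2π·0.0347) = 0.7755 m·K/W
  R'_conv,out = 1/(2πr h) = 1/(2π·0.180·13.2) = 0.06698 m·K/W
ΣR = 6.524×10^-4 + 0.001216 + 1.747 + 0.7755 + 0.06698 = 2.591 m·K/W
Q' = ΔT/ΣR = (382 K − 282.71 K)/2.591 = 38.3 W/m

Q' = 38.3 W/m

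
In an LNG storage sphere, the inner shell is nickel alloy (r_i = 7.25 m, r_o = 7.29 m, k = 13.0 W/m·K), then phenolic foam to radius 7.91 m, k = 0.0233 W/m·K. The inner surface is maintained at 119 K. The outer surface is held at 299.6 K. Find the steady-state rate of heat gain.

Q = 4920 W

Series thermal resistances, inner to outer:
  R_nickel alloy = (1/7.25 − 1/7.29)/(4πk) = 7.568×10^-4/(4π·13.0) = 4.633×10^-6 K/W
  R_phenolic foam = (1/7.29 − 1/7.91)/(4πk) = 0.01075/(4π·0.0233) = 0.03672 K/W
ΣR = 4.633×10^-6 + 0.03672 = 0.03672 K/W
Q = ΔT/ΣR = (119 K − 299.6 K)/0.03672 = -4920 W
(Negative Q ⇒ heat flows inward; heat gain = 4920 W.)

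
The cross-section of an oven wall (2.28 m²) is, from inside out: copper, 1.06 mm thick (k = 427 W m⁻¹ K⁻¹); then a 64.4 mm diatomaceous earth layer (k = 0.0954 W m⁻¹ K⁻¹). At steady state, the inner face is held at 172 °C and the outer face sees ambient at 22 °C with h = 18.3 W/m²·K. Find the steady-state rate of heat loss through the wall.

Q = 469 W

Treat each layer as a resistance in series:
  R_copper = L/(kA) = 0.00106/(427·2.28) = 1.089×10^-6 K/W
  R_diatomaceous earth = L/(kA) = 0.0644/(0.0954·2.28) = 0.2961 K/W
  R_conv,out = 1/(hA) = 1/(18.3·2.28) = 0.02397 K/W
ΣR = 1.089×10^-6 + 0.2961 + 0.02397 = 0.3201 K/W
Q = ΔT/ΣR = (172 °C − 22 °C)/0.3201 = 469 W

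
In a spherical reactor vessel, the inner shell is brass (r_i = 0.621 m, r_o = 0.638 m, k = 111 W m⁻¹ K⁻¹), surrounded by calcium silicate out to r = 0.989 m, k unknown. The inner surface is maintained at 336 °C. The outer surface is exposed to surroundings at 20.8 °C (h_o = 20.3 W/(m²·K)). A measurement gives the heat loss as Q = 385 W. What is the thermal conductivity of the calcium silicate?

ΣR = ΔT/Q = |336 − 20.8|/385 = 0.8187 K/W
Known resistances:
  R_brass = (1/0.621 − 1/0.638)/(4πk) = 0.04291/(4π·111) = 3.076×10^-5 K/W
  R_conv,out = 1/(4πr²h) = 1/(4π·0.989²·20.3) = 0.004008 K/W
R_calcium silicate = ΣR − ΣR_known = 0.8187 − 0.004039 = 0.8147 K/W
(1/r₁−1/r₂)/(4πk) = 0.8147 ⇒ k = 0.5563/(4π·0.8147) = 0.0543 W/m·K

k = 0.0543 W/m·K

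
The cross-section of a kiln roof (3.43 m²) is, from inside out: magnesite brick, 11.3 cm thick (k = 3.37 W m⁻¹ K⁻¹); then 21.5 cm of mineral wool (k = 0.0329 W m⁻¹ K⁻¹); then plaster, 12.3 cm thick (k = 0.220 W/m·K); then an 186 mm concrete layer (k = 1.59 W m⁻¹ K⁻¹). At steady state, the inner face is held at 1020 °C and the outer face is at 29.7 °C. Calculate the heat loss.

Q = 469 W

Treat each layer as a resistance in series:
  R_magnesite brick = L/(kA) = 0.113/(3.37·3.43) = 0.009776 K/W
  R_mineral wool = L/(kA) = 0.215/(0.0329·3.43) = 1.905 K/W
  R_plaster = L/(kA) = 0.123/(0.220·3.43) = 0.1630 K/W
  R_concrete = L/(kA) = 0.186/(1.59·3.43) = 0.03411 K/W
ΣR = 0.009776 + 1.905 + 0.1630 + 0.03411 = 2.112 K/W
Q = ΔT/ΣR = (1020 °C − 29.7 °C)/2.112 = 469 W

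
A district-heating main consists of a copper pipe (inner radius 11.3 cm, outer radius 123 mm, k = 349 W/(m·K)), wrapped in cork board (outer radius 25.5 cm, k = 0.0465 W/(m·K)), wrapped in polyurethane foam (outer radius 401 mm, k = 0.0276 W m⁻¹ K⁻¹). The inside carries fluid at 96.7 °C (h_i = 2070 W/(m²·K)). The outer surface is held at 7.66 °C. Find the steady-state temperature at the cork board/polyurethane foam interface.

Treat each layer as a resistance in series:
  R'_conv,in = 1/(2πr h) = 1/(2π·0.113·2070) = 6.804×10^-4 m·K/W
  R'_copper = ln(0.123/0.113)/(2πk) = 0.08480/(2π·349) = 3.867×10^-5 m·K/W
  R'_cork board = ln(0.255/0.123)/(2πk) = 0.7291/(2π·0.0465) = 2.495 m·K/W
  R'_polyurethane foam = ln(0.401/0.255)/(2πk) = 0.4527/(2π·0.0276) = 2.610 m·K/W
ΣR = 6.804×10^-4 + 3.867×10^-5 + 2.495 + 2.610 = 5.106 m·K/W
Q' = ΔT/ΣR = (96.7 °C − 7.66 °C)/5.106 = 17.44 W/m
From the inner boundary to the cork board/polyurethane foam interface, ΣR_partial = 2.496 m·K/W.
T_interface = T_in − Q'·ΣR_partial = 96.7 °C − (17.44)(2.496) = 53.2 °C

T = 53.2 °C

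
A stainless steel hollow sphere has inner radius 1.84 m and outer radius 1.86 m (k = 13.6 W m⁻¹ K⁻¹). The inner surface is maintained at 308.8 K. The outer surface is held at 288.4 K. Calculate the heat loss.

Q = 4πk·ΔT/(1/r₁ − 1/r₂) = 4π × 13.6 × 20.4 / (1/1.84 − 1/1.86) = 5.97×10^5 W

Q = 5.97×10^5 W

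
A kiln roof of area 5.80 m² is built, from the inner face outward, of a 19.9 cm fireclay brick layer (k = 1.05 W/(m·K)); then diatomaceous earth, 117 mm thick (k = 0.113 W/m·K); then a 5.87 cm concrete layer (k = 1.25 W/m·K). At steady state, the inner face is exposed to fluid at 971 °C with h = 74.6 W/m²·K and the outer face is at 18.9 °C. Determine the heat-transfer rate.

Resistance network (inner→outer):
  R_conv,in = 1/(hA) = 1/(74.6·5.80) = 0.002311 K/W
  R_fireclay brick = L/(kA) = 0.199/(1.05·5.80) = 0.03268 K/W
  R_diatomaceous earth = L/(kA) = 0.117/(0.113·5.80) = 0.1785 K/W
  R_concrete = L/(kA) = 0.0587/(1.25·5.80) = 0.008097 K/W
ΣR = 0.002311 + 0.03268 + 0.1785 + 0.008097 = 0.2216 K/W
Q = ΔT/ΣR = (971 °C − 18.9 °C)/0.2216 = 4300 W

Q = 4300 W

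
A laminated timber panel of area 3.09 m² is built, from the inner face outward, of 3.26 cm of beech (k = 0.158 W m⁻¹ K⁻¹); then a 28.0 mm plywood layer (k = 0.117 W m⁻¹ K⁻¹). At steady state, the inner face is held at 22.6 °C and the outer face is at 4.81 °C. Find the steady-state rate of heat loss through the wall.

Series thermal resistances, inner to outer:
  R_beech = L/(kA) = 0.0326/(0.158·3.09) = 0.06677 K/W
  R_plywood = L/(kA) = 0.0280/(0.117·3.09) = 0.07745 K/W
ΣR = 0.06677 + 0.07745 = 0.1442 K/W
Q = ΔT/ΣR = (22.6 °C − 4.81 °C)/0.1442 = 123 W

Q = 123 W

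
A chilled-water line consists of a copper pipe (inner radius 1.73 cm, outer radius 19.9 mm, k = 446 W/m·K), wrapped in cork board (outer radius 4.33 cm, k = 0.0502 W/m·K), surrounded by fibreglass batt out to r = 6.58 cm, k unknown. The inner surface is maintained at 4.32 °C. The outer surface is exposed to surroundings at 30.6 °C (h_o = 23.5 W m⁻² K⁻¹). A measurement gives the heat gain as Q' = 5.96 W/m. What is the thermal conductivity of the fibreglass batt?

k = 0.0362 W/m·K

ΣR = ΔT/Q' = |4.32 − 30.6|/5.96 = 4.409 m·K/W
Known resistances:
  R'_copper = ln(0.0199/0.0173)/(2πk) = 0.1400/(2π·446) = 4.996×10^-5 m·K/W
  R'_cork board = ln(0.0433/0.0199)/(2πk) = 0.7774/(2π·0.0502) = 2.465 m·K/W
  R'_conv,out = 1/(2πr h) = 1/(2π·0.0658·23.5) = 0.1029 m·K/W
R_fibreglass batt = ΣR − ΣR_known = 4.409 − 2.568 = 1.841 m·K/W
ln(r₂/r₁)/(2πk) = 1.841 ⇒ k = 0.4185/(2π·1.841) = 0.0362 W/m·K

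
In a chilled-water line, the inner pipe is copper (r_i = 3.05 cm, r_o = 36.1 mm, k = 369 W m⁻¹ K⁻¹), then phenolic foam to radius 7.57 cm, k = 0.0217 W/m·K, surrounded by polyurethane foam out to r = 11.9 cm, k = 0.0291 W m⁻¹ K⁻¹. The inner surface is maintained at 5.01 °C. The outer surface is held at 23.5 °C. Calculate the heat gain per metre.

Resistance network (inner→outer):
  R'_copper = ln(0.0361/0.0305)/(2πk) = 0.1686/(2π·369) = 7.270×10^-5 m·K/W
  R'_phenolic foam = ln(0.0757/0.0361)/(2πk) = 0.7405/(2π·0.0217) = 5.431 m·K/W
  R'_polyurethane foam = ln(0.119/0.0757)/(2πk) = 0.4523/(2π·0.0291) = 2.474 m·K/W
ΣR = 7.270×10^-5 + 5.431 + 2.474 = 7.905 m·K/W
Q' = ΔT/ΣR = (5.01 °C − 23.5 °C)/7.905 = -2.34 W/m
(Negative Q' ⇒ heat flows inward; heat gain = 2.34 W/m.)

Q' = 2.34 W/m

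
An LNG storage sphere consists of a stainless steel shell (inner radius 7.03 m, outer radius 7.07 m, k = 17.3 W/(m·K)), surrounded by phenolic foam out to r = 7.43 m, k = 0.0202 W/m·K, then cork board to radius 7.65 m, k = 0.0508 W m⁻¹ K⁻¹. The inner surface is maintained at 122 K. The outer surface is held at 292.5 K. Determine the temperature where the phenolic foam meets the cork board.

Resistance network (inner→outer):
  R_stainless steel = (1/7.03 − 1/7.07)/(4πk) = 8.048×10^-4/(4π·17.3) = 3.702×10^-6 K/W
  R_phenolic foam = (1/7.07 − 1/7.43)/(4πk) = 0.006853/(4π·0.0202) = 0.02700 K/W
  R_cork board = (1/7.43 − 1/7.65)/(4πk) = 0.003871/(4π·0.0508) = 0.006063 K/W
ΣR = 3.702×10^-6 + 0.02700 + 0.006063 = 0.03307 K/W
Q = ΔT/ΣR = (122 K − 292.5 K)/0.03307 = -5156 W
From the inner boundary to the phenolic foam/cork board interface, ΣR_partial = 0.02700 K/W.
T_interface = T_in − Q·ΣR_partial = 122 K − (-5156)(0.02700) = 261.2 K

T = 261.2 K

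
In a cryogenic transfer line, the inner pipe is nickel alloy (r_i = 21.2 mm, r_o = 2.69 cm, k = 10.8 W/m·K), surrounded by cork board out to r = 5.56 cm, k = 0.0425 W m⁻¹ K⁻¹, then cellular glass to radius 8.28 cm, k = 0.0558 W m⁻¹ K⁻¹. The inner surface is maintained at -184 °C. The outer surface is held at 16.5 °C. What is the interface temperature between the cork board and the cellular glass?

T = -42.5 °C

Resistance network (inner→outer):
  R'_nickel alloy = ln(0.0269/0.0212)/(2πk) = 0.2381/(2π·10.8) = 0.003509 m·K/W
  R'_cork board = ln(0.0556/0.0269)/(2πk) = 0.7261/(2π·0.0425) = 2.719 m·K/W
  R'_cellular glass = ln(0.0828/0.0556)/(2πk) = 0.3982/(2π·0.0558) = 1.136 m·K/W
ΣR = 0.003509 + 2.719 + 1.136 = 3.859 m·K/W
Q' = ΔT/ΣR = (-184 °C − 16.5 °C)/3.859 = -51.96 W/m
From the inner boundary to the cork board/cellular glass interface, ΣR_partial = 2.723 m·K/W.
T_interface = T_in − Q'·ΣR_partial = -184 °C − (-51.96)(2.723) = -42.5 °C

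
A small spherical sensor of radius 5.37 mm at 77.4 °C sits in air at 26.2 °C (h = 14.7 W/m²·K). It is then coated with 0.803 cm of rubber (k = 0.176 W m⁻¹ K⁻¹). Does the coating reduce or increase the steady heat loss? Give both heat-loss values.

increases: 0.273 → 0.635 W

Critical radius for a sphere: r_cr = 2k/h = 0.0239 m = 2.39 cm.
Outer radius after coating: r₂ = 0.00537 + 0.00803 = 0.01340 m.
Since r₁ < r_cr and r₂ ≤ r_cr, the coating moves toward the maximum at r_cr — heat loss rises.
Bare: R = 1/(4πr₁²h) = 187.7 K/W; Q = 51.2/187.7 = 0.273 W.
Coated: R = R_cond + R_conv = 80.60 K/W; Q = 51.2/80.60 = 0.635 W.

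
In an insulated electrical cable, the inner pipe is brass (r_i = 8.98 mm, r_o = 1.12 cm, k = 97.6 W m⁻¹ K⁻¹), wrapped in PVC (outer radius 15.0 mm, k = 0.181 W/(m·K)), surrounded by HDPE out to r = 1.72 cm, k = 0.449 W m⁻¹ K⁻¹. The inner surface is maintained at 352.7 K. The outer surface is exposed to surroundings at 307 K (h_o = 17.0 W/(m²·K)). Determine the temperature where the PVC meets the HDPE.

Resistance network (inner→outer):
  R'_brass = ln(0.0112/0.00898)/(2πk) = 0.2209/(2π·97.6) = 3.602×10^-4 m·K/W
  R'_PVC = ln(0.0150/0.0112)/(2πk) = 0.2921/(2π·0.181) = 0.2569 m·K/W
  R'_HDPE = ln(0.0172/0.0150)/(2πk) = 0.1369/(2π·0.449) = 0.04851 m·K/W
  R'_conv,out = 1/(2πr h) = 1/(2π·0.0172·17.0) = 0.5443 m·K/W
ΣR = 3.602×10^-4 + 0.2569 + 0.04851 + 0.5443 = 0.8501 m·K/W
Q' = ΔT/ΣR = (352.7 K − 307 K)/0.8501 = 53.76 W/m
From the inner boundary to the PVC/HDPE interface, ΣR_partial = 0.2573 m·K/W.
T_interface = T_in − Q'·ΣR_partial = 352.7 K − (53.76)(0.2573) = 338.9 K

T = 338.9 K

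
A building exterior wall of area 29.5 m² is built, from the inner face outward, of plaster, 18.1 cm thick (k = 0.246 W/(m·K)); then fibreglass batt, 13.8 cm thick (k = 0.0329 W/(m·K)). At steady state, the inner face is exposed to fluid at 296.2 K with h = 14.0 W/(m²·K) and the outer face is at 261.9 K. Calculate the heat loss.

Treat each layer as a resistance in series:
  R_conv,in = 1/(hA) = 1/(14.0·29.5) = 0.002421 K/W
  R_plaster = L/(kA) = 0.181/(0.246·29.5) = 0.02494 K/W
  R_fibreglass batt = L/(kA) = 0.138/(0.0329·29.5) = 0.1422 K/W
ΣR = 0.002421 + 0.02494 + 0.1422 = 0.1696 K/W
Q = ΔT/ΣR = (296.2 K − 261.9 K)/0.1696 = 202 W

Q = 202 W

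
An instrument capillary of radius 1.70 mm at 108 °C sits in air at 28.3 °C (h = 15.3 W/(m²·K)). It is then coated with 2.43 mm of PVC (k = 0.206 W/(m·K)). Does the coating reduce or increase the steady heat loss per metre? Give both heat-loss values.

increases: 13.0 → 24.9 W/m

Critical radius for a cylinder: r_cr = k/h = 0.0135 m = 1.35 cm.
Outer radius after coating: r₂ = 0.00170 + 0.00243 = 0.00413 m.
Since r₁ < r_cr and r₂ ≤ r_cr, the coating moves toward the maximum at r_cr — heat loss rises.
Bare: R = 1/(2πr₁h) = 6.119 m·K/W; Q = 79.7/6.119 = 13.0 W/m.
Coated: R = R_cond + R_conv = 3.205 m·K/W; Q = 79.7/3.205 = 24.9 W/m.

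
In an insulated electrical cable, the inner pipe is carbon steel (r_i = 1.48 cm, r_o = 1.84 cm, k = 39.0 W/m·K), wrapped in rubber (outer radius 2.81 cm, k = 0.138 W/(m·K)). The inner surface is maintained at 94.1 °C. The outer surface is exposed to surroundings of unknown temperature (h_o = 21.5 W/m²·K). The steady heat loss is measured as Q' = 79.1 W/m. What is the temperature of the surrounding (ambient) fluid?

T_out = 34.6 °C

Sum the resistances:
  R'_carbon steel = ln(0.0184/0.0148)/(2πk) = 0.2177/(2π·39.0) = 8.885×10^-4 m·K/W
  R'_rubber = ln(0.0281/0.0184)/(2πk) = 0.4234/(2π·0.138) = 0.4883 m·K/W
  R'_conv,out = 1/(2πr h) = 1/(2π·0.0281·21.5) = 0.2634 m·K/W
ΣR = 0.7527 m·K/W
ΔT = Q'·ΣR = 79.1 × 0.7527 = 59.54 K
Heat flows outward, so T_out = T_in − ΔT = 94.1 − 59.54 = 34.6 °C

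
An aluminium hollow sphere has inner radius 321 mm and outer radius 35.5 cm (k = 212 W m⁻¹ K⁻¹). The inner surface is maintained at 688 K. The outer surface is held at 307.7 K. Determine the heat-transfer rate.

Q = 4πk·ΔT/(1/r₁ − 1/r₂) = 4π × 212 × 380.3 / (1/0.321 − 1/0.355) = 3.40×10^6 W

Q = 3.40×10^6 W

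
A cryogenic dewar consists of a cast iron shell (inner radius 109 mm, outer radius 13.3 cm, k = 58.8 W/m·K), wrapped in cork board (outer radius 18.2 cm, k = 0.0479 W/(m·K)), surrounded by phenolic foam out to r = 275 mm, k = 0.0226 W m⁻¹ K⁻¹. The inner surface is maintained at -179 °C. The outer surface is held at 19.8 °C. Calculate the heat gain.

Treat each layer as a resistance in series:
  R_cast iron = (1/0.109 − 1/0.133)/(4πk) = 1.656/(4π·58.8) = 0.002241 K/W
  R_cork board = (1/0.133 − 1/0.182)/(4πk) = 2.024/(4π·0.0479) = 3.363 K/W
  R_phenolic foam = (1/0.182 − 1/0.275)/(4πk) = 1.858/(4π·0.0226) = 6.543 K/W
ΣR = 0.002241 + 3.363 + 6.543 = 9.908 K/W
Q = ΔT/ΣR = (-179 °C − 19.8 °C)/9.908 = -20.1 W
(Negative Q ⇒ heat flows inward; heat gain = 20.1 W.)

Q = 20.1 W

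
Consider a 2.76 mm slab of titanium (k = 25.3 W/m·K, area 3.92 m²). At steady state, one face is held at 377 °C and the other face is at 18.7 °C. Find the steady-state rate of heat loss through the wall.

Q = 12900 kW

Q = kA·ΔT/L = 25.3 × 3.92 × |377 °C − 18.7 °C| / 0.00276 = 1.29×10^7 W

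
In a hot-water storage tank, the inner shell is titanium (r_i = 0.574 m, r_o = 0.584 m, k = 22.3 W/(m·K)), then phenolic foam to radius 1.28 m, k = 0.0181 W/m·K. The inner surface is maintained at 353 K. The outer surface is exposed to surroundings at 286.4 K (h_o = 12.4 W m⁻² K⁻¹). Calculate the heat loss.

Treat each layer as a resistance in series:
  R_titanium = (1/0.574 − 1/0.584)/(4πk) = 0.02983/(4π·22.3) = 1.065×10^-4 K/W
  R_phenolic foam = (1/0.584 − 1/1.28)/(4πk) = 0.9311/(4π·0.0181) = 4.094 K/W
  R_conv,out = 1/(4πr²h) = 1/(4π·1.28²·12.4) = 0.003917 K/W
ΣR = 1.065×10^-4 + 4.094 + 0.003917 = 4.098 K/W
Q = ΔT/ΣR = (353 K − 286.4 K)/4.098 = 16.3 W

Q = 16.3 W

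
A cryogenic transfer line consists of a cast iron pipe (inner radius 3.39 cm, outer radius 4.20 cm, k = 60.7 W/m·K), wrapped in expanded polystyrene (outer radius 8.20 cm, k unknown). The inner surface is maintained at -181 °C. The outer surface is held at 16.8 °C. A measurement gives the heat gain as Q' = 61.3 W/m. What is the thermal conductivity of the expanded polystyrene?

ΣR = ΔT/Q' = |-181 − 16.8|/61.3 = 3.227 m·K/W
Known resistances:
  R'_cast iron = ln(0.0420/0.0339)/(2πk) = 0.2143/(2π·60.7) = 5.618×10^-4 m·K/W
R_expanded polystyrene = ΣR − ΣR_known = 3.227 − 5.618×10^-4 = 3.226 m·K/W
ln(r₂/r₁)/(2πk) = 3.226 ⇒ k = 0.6690/(2π·3.226) = 0.0330 W/m·K

k = 0.0330 W/m·K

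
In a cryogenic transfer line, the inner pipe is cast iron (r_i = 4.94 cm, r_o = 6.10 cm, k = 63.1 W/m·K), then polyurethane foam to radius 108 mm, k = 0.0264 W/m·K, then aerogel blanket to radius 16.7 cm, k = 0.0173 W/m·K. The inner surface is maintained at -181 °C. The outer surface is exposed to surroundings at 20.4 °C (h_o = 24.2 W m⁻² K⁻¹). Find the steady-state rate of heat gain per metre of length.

Series thermal resistances, inner to outer:
  R'_cast iron = ln(0.0610/0.0494)/(2πk) = 0.2109/(2π·63.1) = 5.320×10^-4 m·K/W
  R'_polyurethane foam = ln(0.108/0.0610)/(2πk) = 0.5713/(2π·0.0264) = 3.444 m·K/W
  R'_aerogel blanket = ln(0.167/0.108)/(2πk) = 0.4359/(2π·0.0173) = 4.010 m·K/W
  R'_conv,out = 1/(2πr h) = 1/(2π·0.167·24.2) = 0.03938 m·K/W
ΣR = 5.320×10^-4 + 3.444 + 4.010 + 0.03938 = 7.494 m·K/W
Q' = ΔT/ΣR = (-181 °C − 20.4 °C)/7.494 = -26.9 W/m
(Negative Q' ⇒ heat flows inward; heat gain = 26.9 W/m.)

Q' = 26.9 W/m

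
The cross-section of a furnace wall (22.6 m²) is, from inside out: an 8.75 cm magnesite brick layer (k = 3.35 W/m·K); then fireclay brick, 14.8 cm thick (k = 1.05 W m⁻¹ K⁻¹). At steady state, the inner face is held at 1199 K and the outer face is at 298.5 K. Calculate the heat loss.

Q = 122 kW

Treat each layer as a resistance in series:
  R_magnesite brick = L/(kA) = 0.0875/(3.35·22.6) = 0.001156 K/W
  R_fireclay brick = L/(kA) = 0.148/(1.05·22.6) = 0.006237 K/W
ΣR = 0.001156 + 0.006237 = 0.007393 K/W
Q = ΔT/ΣR = (1199 K − 298.5 K)/0.007393 = 1.22×10^5 W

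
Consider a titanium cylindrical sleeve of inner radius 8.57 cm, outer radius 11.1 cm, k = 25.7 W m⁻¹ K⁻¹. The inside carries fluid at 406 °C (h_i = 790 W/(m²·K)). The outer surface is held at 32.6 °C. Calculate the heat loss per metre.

Q' = 94.5 kW/m

Series thermal resistances, inner to outer:
  R'_conv,in = 1/(2πr h) = 1/(2π·0.0857·790) = 0.002351 m·K/W
  R'_titanium = ln(0.111/0.0857)/(2πk) = 0.2587/(2π·25.7) = 0.001602 m·K/W
ΣR = 0.002351 + 0.001602 = 0.003953 m·K/W
Q' = ΔT/ΣR = (406 °C − 32.6 °C)/0.003953 = 94500 W/m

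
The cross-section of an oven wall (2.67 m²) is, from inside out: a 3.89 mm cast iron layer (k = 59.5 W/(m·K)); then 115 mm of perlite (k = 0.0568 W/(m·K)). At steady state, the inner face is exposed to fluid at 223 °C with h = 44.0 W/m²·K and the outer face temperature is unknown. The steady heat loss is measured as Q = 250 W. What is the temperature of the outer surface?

T_out = 31.3 °C

Series resistances:
  R_conv,in = 1/(hA) = 1/(44.0·2.67) = 0.008512 K/W
  R_cast iron = L/(kA) = 0.00389/(59.5·2.67) = 2.449×10^-5 K/W
  R_perlite = L/(kA) = 0.115/(0.0568·2.67) = 0.7583 K/W
ΣR = 0.7668 K/W
ΔT = Q·ΣR = 250 × 0.7668 = 191.7 K
Heat flows outward, so T_out = T_in − ΔT = 223 − 191.7 = 31.3 °C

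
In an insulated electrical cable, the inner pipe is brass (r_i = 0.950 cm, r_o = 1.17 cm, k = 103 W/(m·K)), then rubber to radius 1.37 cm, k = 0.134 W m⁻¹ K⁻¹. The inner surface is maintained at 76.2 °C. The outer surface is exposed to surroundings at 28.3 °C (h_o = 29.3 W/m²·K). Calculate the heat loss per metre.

Q' = 82.0 W/m

Resistance network (inner→outer):
  R'_brass = ln(0.0117/0.00950)/(2πk) = 0.2083/(2π·103) = 3.219×10^-4 m·K/W
  R'_rubber = ln(0.0137/0.0117)/(2πk) = 0.1578/(2π·0.134) = 0.1874 m·K/W
  R'_conv,out = 1/(2πr h) = 1/(2π·0.0137·29.3) = 0.3965 m·K/W
ΣR = 3.219×10^-4 + 0.1874 + 0.3965 = 0.5842 m·K/W
Q' = ΔT/ΣR = (76.2 °C − 28.3 °C)/0.5842 = 82.0 W/m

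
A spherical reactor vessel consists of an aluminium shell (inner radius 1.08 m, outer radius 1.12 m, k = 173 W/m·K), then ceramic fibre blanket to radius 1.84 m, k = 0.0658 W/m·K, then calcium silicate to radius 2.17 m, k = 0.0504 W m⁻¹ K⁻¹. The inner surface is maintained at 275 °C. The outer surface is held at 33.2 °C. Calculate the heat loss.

Series thermal resistances, inner to outer:
  R_aluminium = (1/1.08 − 1/1.12)/(4πk) = 0.03307/(4π·173) = 1.521×10^-5 K/W
  R_ceramic fibre blanket = (1/1.12 − 1/1.84)/(4πk) = 0.3494/(4π·0.0658) = 0.4225 K/W
  R_calcium silicate = (1/1.84 − 1/2.17)/(4πk) = 0.08265/(4π·0.0504) = 0.1305 K/W
ΣR = 1.521×10^-5 + 0.4225 + 0.1305 = 0.5530 K/W
Q = ΔT/ΣR = (275 °C − 33.2 °C)/0.5530 = 437 W

Q = 437 W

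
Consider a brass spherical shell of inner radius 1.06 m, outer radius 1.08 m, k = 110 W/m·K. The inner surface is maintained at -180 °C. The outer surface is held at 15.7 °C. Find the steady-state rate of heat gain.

Q = 4πk·ΔT/(1/r₁ − 1/r₂) = 4π × 110 × 195.7 / (1/1.06 − 1/1.08) = 1.55×10^7 W

Q = 15500 kW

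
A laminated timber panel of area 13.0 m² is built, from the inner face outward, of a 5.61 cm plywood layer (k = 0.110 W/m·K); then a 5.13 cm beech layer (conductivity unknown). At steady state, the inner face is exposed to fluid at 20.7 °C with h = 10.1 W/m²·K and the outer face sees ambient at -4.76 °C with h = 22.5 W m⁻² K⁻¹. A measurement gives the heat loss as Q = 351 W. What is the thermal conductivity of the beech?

k = 0.177 W/m·K

ΣR = ΔT/Q = |20.7 − -4.76|/351 = 0.07254 K/W
Known resistances:
  R_conv,in = 1/(hA) = 1/(10.1·13.0) = 0.007616 K/W
  R_plywood = L/(kA) = 0.0561/(0.110·13.0) = 0.03923 K/W
  R_conv,out = 1/(hA) = 1/(22.5·13.0) = 0.003419 K/W
R_beech = ΣR − ΣR_known = 0.07254 − 0.05027 = 0.02227 K/W
L/(kA) = 0.02227 ⇒ k = 0.0513/(0.02227·13.0) = 0.177 W/m·K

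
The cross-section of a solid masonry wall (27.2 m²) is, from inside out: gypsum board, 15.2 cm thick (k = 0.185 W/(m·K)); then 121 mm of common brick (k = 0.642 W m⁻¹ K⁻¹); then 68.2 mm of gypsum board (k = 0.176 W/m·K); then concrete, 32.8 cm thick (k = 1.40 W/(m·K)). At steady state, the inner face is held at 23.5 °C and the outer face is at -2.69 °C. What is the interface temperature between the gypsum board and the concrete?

T = 1.07 °C

Treat each layer as a resistance in series:
  R_gypsum board = L/(kA) = 0.152/(0.185·27.2) = 0.03021 K/W
  R_common brick = L/(kA) = 0.121/(0.642·27.2) = 0.006929 K/W
  R_gypsum board = L/(kA) = 0.0682/(0.176·27.2) = 0.01425 K/W
  R_concrete = L/(kA) = 0.328/(1.40·27.2) = 0.008613 K/W
ΣR = 0.03021 + 0.006929 + 0.01425 + 0.008613 = 0.06000 K/W
Q = ΔT/ΣR = (23.5 °C − -2.69 °C)/0.06000 = 436.5 W
From the inner boundary to the gypsum board/concrete interface, ΣR_partial = 0.05139 K/W.
T_interface = T_in − Q·ΣR_partial = 23.5 °C − (436.5)(0.05139) = 1.07 °C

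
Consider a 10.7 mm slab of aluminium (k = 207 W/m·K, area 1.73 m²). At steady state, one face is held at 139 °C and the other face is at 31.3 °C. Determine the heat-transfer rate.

Q = 3600 kW

Q = kA·ΔT/L = 207 × 1.73 × |139 °C − 31.3 °C| / 0.0107 = 3.60×10^6 W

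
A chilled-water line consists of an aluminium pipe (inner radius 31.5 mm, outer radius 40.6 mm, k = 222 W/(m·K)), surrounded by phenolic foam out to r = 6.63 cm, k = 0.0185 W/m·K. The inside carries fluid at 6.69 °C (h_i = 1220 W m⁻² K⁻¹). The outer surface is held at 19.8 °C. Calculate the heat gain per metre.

Treat each layer as a resistance in series:
  R'_conv,in = 1/(2πr h) = 1/(2π·0.0315·1220) = 0.004141 m·K/W
  R'_aluminium = ln(0.0406/0.0315)/(2πk) = 0.2538/(2π·222) = 1.819×10^-4 m·K/W
  R'_phenolic foam = ln(0.0663/0.0406)/(2πk) = 0.4904/(2π·0.0185) = 4.219 m·K/W
ΣR = 0.004141 + 1.819×10^-4 + 4.219 = 4.223 m·K/W
Q' = ΔT/ΣR = (6.69 °C − 19.8 °C)/4.223 = -3.10 W/m
(Negative Q' ⇒ heat flows inward; heat gain = 3.10 W/m.)

Q' = 3.10 W/m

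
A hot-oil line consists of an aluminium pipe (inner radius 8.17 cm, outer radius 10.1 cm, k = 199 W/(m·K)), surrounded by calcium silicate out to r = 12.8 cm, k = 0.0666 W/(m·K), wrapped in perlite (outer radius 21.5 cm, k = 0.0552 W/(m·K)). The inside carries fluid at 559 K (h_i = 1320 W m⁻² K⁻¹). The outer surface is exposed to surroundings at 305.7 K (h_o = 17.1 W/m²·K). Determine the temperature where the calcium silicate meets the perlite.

T = 491 K

Series thermal resistances, inner to outer:
  R'_conv,in = 1/(2πr h) = 1/(2π·0.0817·1320) = 0.001476 m·K/W
  R'_aluminium = ln(0.101/0.0817)/(2πk) = 0.2121/(2π·199) = 1.696×10^-4 m·K/W
  R'_calcium silicate = ln(0.128/0.101)/(2πk) = 0.2369/(2π·0.0666) = 0.5661 m·K/W
  R'_perlite = ln(0.215/0.128)/(2πk) = 0.5186/(2π·0.0552) = 1.495 m·K/W
  R'_conv,out = 1/(2πr h) = 1/(2π·0.215·17.1) = 0.04329 m·K/W
ΣR = 0.001476 + 1.696×10^-4 + 0.5661 + 1.495 + 0.04329 = 2.106 m·K/W
Q' = ΔT/ΣR = (559 K − 305.7 K)/2.106 = 120.3 W/m
From the inner boundary to the calcium silicate/perlite interface, ΣR_partial = 0.5677 m·K/W.
T_interface = T_in − Q'·ΣR_partial = 559 K − (120.3)(0.5677) = 491 K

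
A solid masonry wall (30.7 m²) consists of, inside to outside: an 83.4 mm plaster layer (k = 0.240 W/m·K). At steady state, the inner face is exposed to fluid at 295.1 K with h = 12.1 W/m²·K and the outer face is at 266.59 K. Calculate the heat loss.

Series thermal resistances, inner to outer:
  R_conv,in = 1/(hA) = 1/(12.1·30.7) = 0.002692 K/W
  R_plaster = L/(kA) = 0.0834/(0.240·30.7) = 0.01132 K/W
ΣR = 0.002692 + 0.01132 = 0.01401 K/W
Q = ΔT/ΣR = (295.1 K − 266.59 K)/0.01401 = 2030 W

Q = 2.03 kW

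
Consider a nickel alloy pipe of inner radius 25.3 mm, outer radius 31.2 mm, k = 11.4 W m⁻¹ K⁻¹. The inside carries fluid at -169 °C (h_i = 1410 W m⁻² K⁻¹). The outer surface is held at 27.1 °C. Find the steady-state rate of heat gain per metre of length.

Series thermal resistances, inner to outer:
  R'_conv,in = 1/(2πr h) = 1/(2π·0.0253·1410) = 0.004461 m·K/W
  R'_nickel alloy = ln(0.0312/0.0253)/(2πk) = 0.2096/(2π·11.4) = 0.002926 m·K/W
ΣR = 0.004461 + 0.002926 = 0.007387 m·K/W
Q' = ΔT/ΣR = (-169 °C − 27.1 °C)/0.007387 = -26500 W/m
(Negative Q' ⇒ heat flows inward; heat gain = 26500 W/m.)

Q' = 26500 W/m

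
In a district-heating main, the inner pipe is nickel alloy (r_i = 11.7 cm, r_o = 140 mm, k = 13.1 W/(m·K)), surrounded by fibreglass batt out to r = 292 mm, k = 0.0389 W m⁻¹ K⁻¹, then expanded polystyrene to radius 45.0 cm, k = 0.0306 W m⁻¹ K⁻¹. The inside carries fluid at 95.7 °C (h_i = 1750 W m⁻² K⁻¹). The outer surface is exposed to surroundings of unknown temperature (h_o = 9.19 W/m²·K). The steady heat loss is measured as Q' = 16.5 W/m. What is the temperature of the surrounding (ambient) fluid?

T_out = 8.27 °C

Series resistances:
  R'_conv,in = 1/(2πr h) = 1/(2π·0.117·1750) = 7.773×10^-4 m·K/W
  R'_nickel alloy = ln(0.140/0.117)/(2πk) = 0.1795/(2π·13.1) = 0.002180 m·K/W
  R'_fibreglass batt = ln(0.292/0.140)/(2πk) = 0.7351/(2π·0.0389) = 3.008 m·K/W
  R'_expanded polystyrene = ln(0.450/0.292)/(2πk) = 0.4325/(2π·0.0306) = 2.249 m·K/W
  R'_conv,out = 1/(2πr h) = 1/(2π·0.450·9.19) = 0.03849 m·K/W
ΣR = 5.299 m·K/W
ΔT = Q'·ΣR = 16.5 × 5.299 = 87.43 K
Heat flows outward, so T_out = T_in − ΔT = 95.7 − 87.43 = 8.27 °C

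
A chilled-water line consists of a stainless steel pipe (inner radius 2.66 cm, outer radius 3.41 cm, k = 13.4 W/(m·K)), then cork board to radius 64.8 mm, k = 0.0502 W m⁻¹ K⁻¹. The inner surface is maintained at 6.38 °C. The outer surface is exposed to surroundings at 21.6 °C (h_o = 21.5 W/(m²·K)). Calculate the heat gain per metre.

Q' = 7.07 W/m

Treat each layer as a resistance in series:
  R'_stainless steel = ln(0.0341/0.0266)/(2πk) = 0.2484/(2π·13.4) = 0.002950 m·K/W
  R'_cork board = ln(0.0648/0.0341)/(2πk) = 0.6420/(2π·0.0502) = 2.035 m·K/W
  R'_conv,out = 1/(2πr h) = 1/(2π·0.0648·21.5) = 0.1142 m·K/W
ΣR = 0.002950 + 2.035 + 0.1142 = 2.152 m·K/W
Q' = ΔT/ΣR = (6.38 °C − 21.6 °C)/2.152 = -7.07 W/m
(Negative Q' ⇒ heat flows inward; heat gain = 7.07 W/m.)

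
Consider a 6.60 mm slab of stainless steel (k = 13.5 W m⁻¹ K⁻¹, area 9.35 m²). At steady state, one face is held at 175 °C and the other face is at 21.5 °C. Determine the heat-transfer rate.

Q = kA·ΔT/L = 13.5 × 9.35 × |175 °C − 21.5 °C| / 0.00660 = 2.94×10^6 W

Q = 2940 kW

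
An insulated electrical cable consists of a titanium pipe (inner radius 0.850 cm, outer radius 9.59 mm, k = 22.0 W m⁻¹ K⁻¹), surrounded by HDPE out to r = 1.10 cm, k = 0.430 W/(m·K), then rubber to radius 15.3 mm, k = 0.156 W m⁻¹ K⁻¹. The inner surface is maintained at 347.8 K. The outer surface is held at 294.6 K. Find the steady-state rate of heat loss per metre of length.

Q' = 137 W/m

Resistance network (inner→outer):
  R'_titanium = ln(0.00959/0.00850)/(2πk) = 0.1207/(2π·22.0) = 8.729×10^-4 m·K/W
  R'_HDPE = ln(0.0110/0.00959)/(2πk) = 0.1372/(2π·0.430) = 0.05077 m·K/W
  R'_rubber = ln(0.0153/0.0110)/(2πk) = 0.3300/(2π·0.156) = 0.3366 m·K/W
ΣR = 8.729×10^-4 + 0.05077 + 0.3366 = 0.3882 m·K/W
Q' = ΔT/ΣR = (347.8 K − 294.6 K)/0.3882 = 137 W/m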